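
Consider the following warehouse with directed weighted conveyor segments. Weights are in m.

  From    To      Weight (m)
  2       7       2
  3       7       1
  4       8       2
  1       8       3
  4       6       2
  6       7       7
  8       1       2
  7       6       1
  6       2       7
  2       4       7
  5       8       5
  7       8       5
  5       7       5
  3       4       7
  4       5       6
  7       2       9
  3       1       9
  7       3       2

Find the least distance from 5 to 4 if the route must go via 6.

Shortest 5→6: 5–7–6 = 6
Best 6 to 4: 6–2–4 costing 14
Total via 6: 6 + 14 = 20 m.

20 m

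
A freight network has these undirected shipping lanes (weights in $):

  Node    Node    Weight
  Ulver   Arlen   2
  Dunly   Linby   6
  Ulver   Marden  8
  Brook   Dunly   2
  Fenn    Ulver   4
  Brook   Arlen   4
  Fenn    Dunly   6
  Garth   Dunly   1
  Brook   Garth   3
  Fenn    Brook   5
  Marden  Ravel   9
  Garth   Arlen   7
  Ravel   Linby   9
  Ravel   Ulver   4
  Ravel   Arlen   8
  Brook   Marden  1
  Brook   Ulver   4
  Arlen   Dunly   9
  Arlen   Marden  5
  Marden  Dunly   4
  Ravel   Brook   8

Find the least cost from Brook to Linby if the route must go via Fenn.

$17

Best Brook to Fenn: Brook → Fenn costing 5
Best Fenn to Linby: Fenn → Dunly → Linby costing 12
Total via Fenn: 5 + 12 = $17.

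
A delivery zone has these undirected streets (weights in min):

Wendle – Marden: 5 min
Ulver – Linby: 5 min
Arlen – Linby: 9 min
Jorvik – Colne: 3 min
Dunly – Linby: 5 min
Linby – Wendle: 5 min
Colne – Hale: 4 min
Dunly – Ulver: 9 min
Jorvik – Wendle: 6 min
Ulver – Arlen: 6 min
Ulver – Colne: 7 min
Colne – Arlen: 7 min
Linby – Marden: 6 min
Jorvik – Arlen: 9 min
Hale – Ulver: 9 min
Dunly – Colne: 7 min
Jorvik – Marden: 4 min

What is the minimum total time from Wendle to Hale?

Settle nodes by increasing distance from Wendle:
Wendle: 0
Marden: 5  (via Wendle)
Linby: 5  (via Wendle)
Jorvik: 6  (via Wendle)
Colne: 9  (via Jorvik)
Dunly: 10  (via Linby)
Ulver: 10  (via Linby)
Hale: 13  (via Colne)
Shortest route: Wendle → Jorvik → Colne → Hale = 13 min.

13 min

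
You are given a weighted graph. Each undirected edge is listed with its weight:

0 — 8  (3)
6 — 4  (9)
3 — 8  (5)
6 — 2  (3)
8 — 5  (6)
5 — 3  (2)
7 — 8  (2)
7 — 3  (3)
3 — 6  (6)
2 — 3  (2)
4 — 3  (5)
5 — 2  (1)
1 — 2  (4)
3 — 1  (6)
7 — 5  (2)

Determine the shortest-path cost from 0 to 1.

Running Dijkstra from 0:
0: 0
8: 3  (via 0)
7: 5  (via 8)
5: 7  (via 7)
2: 8  (via 5)
3: 8  (via 8)
6: 11  (via 2)
1: 12  (via 2)
Shortest route: 0–8–7–5–2–1 = 12.

12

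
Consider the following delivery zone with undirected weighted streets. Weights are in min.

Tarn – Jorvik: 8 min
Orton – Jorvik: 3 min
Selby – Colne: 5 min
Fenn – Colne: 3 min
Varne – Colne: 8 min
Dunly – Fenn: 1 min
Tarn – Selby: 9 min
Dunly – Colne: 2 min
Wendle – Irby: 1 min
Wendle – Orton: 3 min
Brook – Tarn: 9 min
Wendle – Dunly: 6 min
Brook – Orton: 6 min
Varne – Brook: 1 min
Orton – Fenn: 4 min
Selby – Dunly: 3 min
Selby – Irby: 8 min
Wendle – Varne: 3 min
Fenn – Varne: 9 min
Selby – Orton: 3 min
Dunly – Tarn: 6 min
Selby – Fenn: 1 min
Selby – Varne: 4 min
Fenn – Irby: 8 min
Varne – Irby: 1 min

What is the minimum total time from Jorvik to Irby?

7 min

Running Dijkstra from Jorvik:
Jorvik: 0
Orton: 3  (via Jorvik)
Wendle: 6  (via Orton)
Selby: 6  (via Orton)
Irby: 7  (via Wendle)
Shortest route: Jorvik–Orton–Wendle–Irby = 7 min.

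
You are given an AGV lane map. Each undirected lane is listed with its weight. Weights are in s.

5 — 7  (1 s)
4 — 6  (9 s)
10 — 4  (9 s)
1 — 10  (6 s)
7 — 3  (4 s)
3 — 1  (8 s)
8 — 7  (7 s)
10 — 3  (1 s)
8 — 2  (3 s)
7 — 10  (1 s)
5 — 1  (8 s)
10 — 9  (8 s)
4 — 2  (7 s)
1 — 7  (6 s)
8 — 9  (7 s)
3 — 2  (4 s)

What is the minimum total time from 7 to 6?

19 s

Candidate routes:
7–3–2–4–6: 4+4+7+9 = 24
7–3–10–4–6: 4+1+9+9 = 23
7–10–3–2–4–6: 1+1+4+7+9 = 22
7–10–4–6: 1+9+9 = 19
The minimum is 19 s via 7–10–4–6.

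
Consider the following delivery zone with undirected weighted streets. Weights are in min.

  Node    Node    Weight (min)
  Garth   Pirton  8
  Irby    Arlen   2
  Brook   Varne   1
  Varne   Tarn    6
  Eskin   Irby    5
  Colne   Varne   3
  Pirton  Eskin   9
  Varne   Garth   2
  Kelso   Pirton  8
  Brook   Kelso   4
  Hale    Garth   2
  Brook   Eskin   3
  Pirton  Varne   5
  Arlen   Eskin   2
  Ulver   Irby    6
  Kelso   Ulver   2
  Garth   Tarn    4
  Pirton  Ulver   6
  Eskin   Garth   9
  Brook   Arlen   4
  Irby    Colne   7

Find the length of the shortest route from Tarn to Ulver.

Running Dijkstra from Tarn:
Tarn: 0
Garth: 4  (via Tarn)
Varne: 6  (via Tarn)
Hale: 6  (via Garth)
Brook: 7  (via Varne)
Colne: 9  (via Varne)
Eskin: 10  (via Brook)
Kelso: 11  (via Brook)
Pirton: 11  (via Varne)
Arlen: 11  (via Brook)
Ulver: 13  (via Kelso)
Shortest route: Tarn → Varne → Brook → Kelso → Ulver = 13 min.

13 min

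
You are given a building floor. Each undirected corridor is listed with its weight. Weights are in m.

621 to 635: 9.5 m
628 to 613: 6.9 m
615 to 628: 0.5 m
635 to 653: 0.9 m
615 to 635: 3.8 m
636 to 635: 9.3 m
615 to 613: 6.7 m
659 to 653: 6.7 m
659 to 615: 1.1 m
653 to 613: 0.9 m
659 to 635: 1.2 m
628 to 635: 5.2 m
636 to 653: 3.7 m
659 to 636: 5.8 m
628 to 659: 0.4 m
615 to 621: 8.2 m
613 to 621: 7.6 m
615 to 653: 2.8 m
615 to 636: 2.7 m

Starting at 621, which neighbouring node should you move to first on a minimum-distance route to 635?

Enumerating some paths:
621 → 615 → 628 → 659 → 635: 8.2+0.5+0.4+1.2 = 10.3
621 → 635: 9.5 = 9.5
621 → 615 → 659 → 635: 8.2+1.1+1.2 = 10.5
621 → 613 → 653 → 635: 7.6+0.9+0.9 = 9.4
The minimum is 9.4 m via 621 → 613 → 653 → 635.
So from 621 the first move is to 613.

613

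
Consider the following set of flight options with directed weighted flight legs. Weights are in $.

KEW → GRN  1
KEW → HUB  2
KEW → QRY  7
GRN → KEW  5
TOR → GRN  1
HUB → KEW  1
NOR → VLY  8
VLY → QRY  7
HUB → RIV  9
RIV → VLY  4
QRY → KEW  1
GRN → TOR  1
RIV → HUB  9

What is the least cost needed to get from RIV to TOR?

$12

Settle nodes by increasing distance from RIV:
RIV: 0
VLY: 4  (via RIV)
HUB: 9  (via RIV)
KEW: 10  (via HUB)
QRY: 11  (via VLY)
GRN: 11  (via KEW)
TOR: 12  (via GRN)
Shortest route: RIV → HUB → KEW → GRN → TOR = $12.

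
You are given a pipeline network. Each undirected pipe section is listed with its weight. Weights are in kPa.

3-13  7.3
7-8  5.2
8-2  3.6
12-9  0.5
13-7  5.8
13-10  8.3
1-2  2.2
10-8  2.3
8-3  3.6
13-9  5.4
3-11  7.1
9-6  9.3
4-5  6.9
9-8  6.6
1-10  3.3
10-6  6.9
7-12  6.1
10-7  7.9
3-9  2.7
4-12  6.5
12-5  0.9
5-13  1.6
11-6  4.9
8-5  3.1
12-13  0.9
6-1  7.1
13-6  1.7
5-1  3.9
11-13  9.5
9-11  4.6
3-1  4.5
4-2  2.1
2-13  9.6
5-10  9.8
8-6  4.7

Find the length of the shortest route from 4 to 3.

Settle nodes by increasing distance from 4:
4: 0
2: 2.1  (via 4)
1: 4.3  (via 2)
8: 5.7  (via 2)
12: 6.5  (via 4)
5: 6.9  (via 4)
9: 7  (via 12)
13: 7.4  (via 12)
10: 7.6  (via 1)
3: 8.8  (via 1)
Shortest route: 4–2–1–3 = 8.8 kPa.

8.8 kPa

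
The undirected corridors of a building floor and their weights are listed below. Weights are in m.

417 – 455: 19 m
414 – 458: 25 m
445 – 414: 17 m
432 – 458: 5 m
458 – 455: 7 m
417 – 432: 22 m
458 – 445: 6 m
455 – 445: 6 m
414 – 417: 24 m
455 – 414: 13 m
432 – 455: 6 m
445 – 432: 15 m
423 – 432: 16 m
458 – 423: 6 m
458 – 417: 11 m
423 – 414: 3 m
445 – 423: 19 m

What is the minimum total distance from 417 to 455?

18 m

Enumerating some paths:
417–458–432–455: 11+5+6 = 22
417–455: 19 = 19
417–458–455: 11+7 = 18
The minimum is 18 m via 417–458–455.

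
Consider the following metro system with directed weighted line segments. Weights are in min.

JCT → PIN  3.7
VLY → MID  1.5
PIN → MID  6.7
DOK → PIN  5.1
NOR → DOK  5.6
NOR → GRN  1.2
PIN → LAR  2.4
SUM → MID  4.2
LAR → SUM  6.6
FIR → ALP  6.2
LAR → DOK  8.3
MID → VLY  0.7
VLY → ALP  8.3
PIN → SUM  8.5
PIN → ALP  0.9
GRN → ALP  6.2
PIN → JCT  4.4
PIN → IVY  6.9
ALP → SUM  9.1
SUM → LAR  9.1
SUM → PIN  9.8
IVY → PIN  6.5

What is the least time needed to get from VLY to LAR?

26.5 min

Enumerating some paths:
VLY–ALP–SUM–LAR: 8.3+9.1+9.1 = 26.5
VLY–ALP–SUM–PIN–LAR: 8.3+9.1+9.8+2.4 = 29.6
The minimum is 26.5 min via VLY–ALP–SUM–LAR.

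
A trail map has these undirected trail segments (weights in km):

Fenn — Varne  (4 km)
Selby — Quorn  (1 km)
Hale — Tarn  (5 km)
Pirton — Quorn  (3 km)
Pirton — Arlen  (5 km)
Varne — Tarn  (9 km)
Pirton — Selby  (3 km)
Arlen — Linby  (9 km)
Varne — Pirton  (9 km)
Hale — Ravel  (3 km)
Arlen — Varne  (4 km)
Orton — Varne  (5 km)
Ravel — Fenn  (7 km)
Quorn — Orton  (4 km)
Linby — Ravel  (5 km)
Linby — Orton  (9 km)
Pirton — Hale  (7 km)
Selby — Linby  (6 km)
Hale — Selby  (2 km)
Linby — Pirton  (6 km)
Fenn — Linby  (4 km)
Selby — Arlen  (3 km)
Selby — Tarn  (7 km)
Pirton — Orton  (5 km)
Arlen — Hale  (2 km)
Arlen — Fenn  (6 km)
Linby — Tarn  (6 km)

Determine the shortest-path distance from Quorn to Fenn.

10 km

Shortest distances from Quorn:
Quorn: 0
Selby: 1  (via Quorn)
Pirton: 3  (via Quorn)
Hale: 3  (via Selby)
Orton: 4  (via Quorn)
Arlen: 4  (via Selby)
Ravel: 6  (via Hale)
Linby: 7  (via Selby)
Varne: 8  (via Arlen)
Tarn: 8  (via Selby)
Fenn: 10  (via Arlen)
Shortest route: Quorn–Selby–Arlen–Fenn = 10 km.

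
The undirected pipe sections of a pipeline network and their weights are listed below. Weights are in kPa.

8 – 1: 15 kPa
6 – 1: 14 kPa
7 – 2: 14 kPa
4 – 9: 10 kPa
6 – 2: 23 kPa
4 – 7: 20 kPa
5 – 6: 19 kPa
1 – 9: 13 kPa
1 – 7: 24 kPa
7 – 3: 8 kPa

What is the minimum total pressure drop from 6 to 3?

Candidate routes:
6 → 2 → 7 → 3: 23+14+8 = 45
6 → 1 → 9 → 4 → 7 → 3: 14+13+10+20+8 = 65
6 → 1 → 7 → 3: 14+24+8 = 46
Cheapest is 6 → 2 → 7 → 3 at 45 kPa.

45 kPa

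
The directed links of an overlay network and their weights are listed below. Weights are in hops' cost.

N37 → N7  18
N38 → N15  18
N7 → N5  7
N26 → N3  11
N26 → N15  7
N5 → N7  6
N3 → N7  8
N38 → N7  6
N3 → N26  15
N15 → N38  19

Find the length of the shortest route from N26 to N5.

Shortest distances from N26:
N26: 0
N15: 7  (via N26)
N3: 11  (via N26)
N7: 19  (via N3)
N38: 26  (via N15)
N5: 26  (via N7)
Shortest route: N26 → N3 → N7 → N5 = 26 hops' cost.

26 hops' cost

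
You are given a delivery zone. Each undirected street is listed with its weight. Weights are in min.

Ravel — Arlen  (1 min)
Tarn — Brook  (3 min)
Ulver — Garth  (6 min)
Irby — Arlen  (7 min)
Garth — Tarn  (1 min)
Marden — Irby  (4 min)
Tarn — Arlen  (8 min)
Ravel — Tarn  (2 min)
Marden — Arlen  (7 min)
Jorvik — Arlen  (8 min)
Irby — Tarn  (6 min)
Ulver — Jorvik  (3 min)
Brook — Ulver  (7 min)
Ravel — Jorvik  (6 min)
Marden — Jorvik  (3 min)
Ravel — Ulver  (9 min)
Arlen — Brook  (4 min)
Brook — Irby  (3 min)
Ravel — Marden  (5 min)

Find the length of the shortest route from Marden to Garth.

8 min

Settle nodes by increasing distance from Marden:
Marden: 0
Jorvik: 3  (via Marden)
Irby: 4  (via Marden)
Ravel: 5  (via Marden)
Ulver: 6  (via Jorvik)
Arlen: 6  (via Ravel)
Brook: 7  (via Irby)
Tarn: 7  (via Ravel)
Garth: 8  (via Tarn)
Shortest route: Marden → Ravel → Tarn → Garth = 8 min.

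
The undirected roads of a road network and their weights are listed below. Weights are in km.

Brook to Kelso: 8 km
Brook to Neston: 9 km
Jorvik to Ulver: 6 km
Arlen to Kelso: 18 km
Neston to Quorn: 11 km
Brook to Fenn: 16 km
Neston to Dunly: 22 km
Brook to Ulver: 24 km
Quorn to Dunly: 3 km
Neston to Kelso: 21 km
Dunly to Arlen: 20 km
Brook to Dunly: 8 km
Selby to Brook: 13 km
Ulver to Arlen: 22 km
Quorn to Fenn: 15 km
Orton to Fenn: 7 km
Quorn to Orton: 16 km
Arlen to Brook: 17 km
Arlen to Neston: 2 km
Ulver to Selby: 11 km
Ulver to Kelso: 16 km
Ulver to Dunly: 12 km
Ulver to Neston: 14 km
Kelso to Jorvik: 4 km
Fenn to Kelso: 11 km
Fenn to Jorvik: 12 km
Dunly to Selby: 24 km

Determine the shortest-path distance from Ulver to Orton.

25 km

Running Dijkstra from Ulver:
Ulver: 0
Jorvik: 6  (via Ulver)
Kelso: 10  (via Jorvik)
Selby: 11  (via Ulver)
Dunly: 12  (via Ulver)
Neston: 14  (via Ulver)
Quorn: 15  (via Dunly)
Arlen: 16  (via Neston)
Brook: 18  (via Kelso)
Fenn: 18  (via Jorvik)
Orton: 25  (via Fenn)
Shortest route: Ulver → Jorvik → Fenn → Orton = 25 km.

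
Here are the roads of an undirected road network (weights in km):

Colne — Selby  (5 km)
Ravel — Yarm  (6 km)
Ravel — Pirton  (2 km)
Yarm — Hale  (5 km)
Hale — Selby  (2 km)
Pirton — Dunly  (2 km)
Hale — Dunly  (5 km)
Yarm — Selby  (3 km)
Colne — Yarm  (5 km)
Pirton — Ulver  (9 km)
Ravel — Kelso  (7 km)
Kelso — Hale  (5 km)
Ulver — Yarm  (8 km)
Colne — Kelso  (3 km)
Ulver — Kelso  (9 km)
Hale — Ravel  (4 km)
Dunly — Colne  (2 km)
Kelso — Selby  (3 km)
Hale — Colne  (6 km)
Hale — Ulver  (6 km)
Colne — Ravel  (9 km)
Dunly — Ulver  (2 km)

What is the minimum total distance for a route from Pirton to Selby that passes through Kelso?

Shortest Pirton→Kelso: Pirton → Dunly → Colne → Kelso = 7
Best Kelso to Selby: Kelso → Selby costing 3
Total via Kelso: 7 + 3 = 10 km.

10 km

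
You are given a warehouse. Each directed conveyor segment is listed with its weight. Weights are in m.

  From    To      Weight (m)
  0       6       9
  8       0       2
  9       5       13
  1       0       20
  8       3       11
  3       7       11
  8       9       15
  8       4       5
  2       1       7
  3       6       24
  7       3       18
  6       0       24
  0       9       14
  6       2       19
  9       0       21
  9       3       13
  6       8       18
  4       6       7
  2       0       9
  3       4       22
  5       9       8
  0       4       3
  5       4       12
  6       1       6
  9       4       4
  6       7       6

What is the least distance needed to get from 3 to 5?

70 m

Enumerating some paths:
3–4–6–8–9–5: 22+7+18+15+13 = 75
3–6–0–9–5: 24+24+14+13 = 75
3–6–8–0–9–5: 24+18+2+14+13 = 71
3–6–8–9–5: 24+18+15+13 = 70
The minimum is 70 m via 3–6–8–9–5.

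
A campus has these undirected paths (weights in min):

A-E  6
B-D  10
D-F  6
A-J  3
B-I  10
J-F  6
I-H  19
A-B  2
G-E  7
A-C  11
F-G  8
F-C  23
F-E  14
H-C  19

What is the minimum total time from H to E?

Shortest distances from H:
H: 0
C: 19  (via H)
I: 19  (via H)
B: 29  (via I)
A: 30  (via C)
J: 33  (via A)
E: 36  (via A)
Shortest route: H → C → A → E = 36 min.

36 min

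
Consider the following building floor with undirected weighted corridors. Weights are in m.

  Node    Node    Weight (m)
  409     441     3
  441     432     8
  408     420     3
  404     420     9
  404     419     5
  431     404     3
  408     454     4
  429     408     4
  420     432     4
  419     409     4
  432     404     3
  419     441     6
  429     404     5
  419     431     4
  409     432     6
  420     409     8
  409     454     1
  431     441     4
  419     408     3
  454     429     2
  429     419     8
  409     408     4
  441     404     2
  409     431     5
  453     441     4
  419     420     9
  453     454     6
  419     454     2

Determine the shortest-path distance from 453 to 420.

Enumerating some paths:
453–454–419–408–420: 6+2+3+3 = 14
453–441–404–432–420: 4+2+3+4 = 13
453–441–409–408–420: 4+3+4+3 = 14
453–454–409–408–420: 6+1+4+3 = 14
Cheapest is 453–441–404–432–420 at 13 m.

13 m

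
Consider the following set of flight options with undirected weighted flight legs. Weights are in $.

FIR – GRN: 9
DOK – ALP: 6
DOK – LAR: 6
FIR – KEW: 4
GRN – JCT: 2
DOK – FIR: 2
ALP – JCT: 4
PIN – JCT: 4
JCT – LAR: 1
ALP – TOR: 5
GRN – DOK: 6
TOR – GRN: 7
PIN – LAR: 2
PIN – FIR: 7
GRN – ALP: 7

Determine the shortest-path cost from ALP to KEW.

$12

Candidate routes:
ALP → JCT → LAR → DOK → FIR → KEW: 4+1+6+2+4 = 17
ALP → DOK → FIR → KEW: 6+2+4 = 12
Cheapest is ALP → DOK → FIR → KEW at $12.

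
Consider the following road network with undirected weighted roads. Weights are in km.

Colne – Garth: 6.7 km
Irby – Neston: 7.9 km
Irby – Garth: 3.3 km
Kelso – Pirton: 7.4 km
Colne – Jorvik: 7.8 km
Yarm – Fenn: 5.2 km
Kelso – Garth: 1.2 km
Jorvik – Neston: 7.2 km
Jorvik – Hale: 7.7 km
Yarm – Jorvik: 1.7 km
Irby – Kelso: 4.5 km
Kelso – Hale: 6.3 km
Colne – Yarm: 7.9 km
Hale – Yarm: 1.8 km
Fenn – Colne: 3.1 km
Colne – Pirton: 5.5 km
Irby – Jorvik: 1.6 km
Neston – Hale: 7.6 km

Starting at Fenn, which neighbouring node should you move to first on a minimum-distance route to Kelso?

Colne

Compare a few routes:
Fenn → Yarm → Jorvik → Irby → Garth → Kelso: 5.2+1.7+1.6+3.3+1.2 = 13
Fenn → Colne → Garth → Kelso: 3.1+6.7+1.2 = 11
Fenn → Yarm → Jorvik → Irby → Kelso: 5.2+1.7+1.6+4.5 = 13
The minimum is 11 km via Fenn → Colne → Garth → Kelso.
So from Fenn the first move is to Colne.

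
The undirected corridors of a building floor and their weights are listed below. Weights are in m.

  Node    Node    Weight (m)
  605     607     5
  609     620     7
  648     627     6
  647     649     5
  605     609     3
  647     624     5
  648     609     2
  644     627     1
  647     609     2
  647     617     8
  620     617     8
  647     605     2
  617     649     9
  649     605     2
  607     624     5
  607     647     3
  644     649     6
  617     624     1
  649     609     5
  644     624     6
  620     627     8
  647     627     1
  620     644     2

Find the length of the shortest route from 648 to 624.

9 m

Candidate routes:
648 → 609 → 647 → 624: 2+2+5 = 9
648 → 609 → 605 → 647 → 624: 2+3+2+5 = 12
The minimum is 9 m via 648 → 609 → 647 → 624.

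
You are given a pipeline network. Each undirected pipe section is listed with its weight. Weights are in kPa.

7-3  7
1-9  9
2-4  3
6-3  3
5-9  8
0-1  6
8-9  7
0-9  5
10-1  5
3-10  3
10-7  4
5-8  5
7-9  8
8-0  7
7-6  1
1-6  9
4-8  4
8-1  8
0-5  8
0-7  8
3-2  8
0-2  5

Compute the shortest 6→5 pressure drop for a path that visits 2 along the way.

23 kPa

Best 6 to 2: 6–3–2 costing 11
Shortest 2→5: 2–4–8–5 = 12
Total via 2: 11 + 12 = 23 kPa.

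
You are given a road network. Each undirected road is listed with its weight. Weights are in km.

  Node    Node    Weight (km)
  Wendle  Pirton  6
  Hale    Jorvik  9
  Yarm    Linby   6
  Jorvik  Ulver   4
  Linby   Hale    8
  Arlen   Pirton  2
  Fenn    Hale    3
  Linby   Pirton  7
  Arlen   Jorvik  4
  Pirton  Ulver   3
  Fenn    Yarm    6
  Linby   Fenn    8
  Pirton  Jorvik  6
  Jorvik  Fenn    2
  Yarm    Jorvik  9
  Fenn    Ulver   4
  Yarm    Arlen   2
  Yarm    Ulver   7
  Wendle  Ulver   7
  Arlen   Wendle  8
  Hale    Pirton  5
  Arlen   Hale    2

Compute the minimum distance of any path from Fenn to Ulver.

Compare a few routes:
Fenn–Jorvik–Ulver: 2+4 = 6
Fenn–Ulver: 4 = 4
The minimum is 4 km via Fenn–Ulver.

4 km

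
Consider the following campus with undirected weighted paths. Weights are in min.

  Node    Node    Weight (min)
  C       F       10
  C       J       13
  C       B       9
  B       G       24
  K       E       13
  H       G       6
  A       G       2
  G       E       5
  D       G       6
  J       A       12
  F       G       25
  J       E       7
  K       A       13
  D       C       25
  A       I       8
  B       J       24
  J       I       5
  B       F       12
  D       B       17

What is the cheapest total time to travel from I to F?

28 min

Shortest distances from I:
I: 0
J: 5  (via I)
A: 8  (via I)
G: 10  (via A)
E: 12  (via J)
D: 16  (via G)
H: 16  (via G)
C: 18  (via J)
K: 21  (via A)
B: 27  (via C)
F: 28  (via C)
Shortest route: I → J → C → F = 28 min.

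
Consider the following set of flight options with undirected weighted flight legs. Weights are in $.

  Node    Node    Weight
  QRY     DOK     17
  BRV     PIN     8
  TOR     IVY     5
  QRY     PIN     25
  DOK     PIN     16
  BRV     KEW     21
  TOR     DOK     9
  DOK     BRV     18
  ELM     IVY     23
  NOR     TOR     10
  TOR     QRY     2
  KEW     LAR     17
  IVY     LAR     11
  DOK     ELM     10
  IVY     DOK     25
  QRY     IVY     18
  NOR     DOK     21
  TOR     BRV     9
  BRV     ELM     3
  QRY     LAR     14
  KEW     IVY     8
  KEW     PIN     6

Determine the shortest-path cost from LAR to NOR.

Settle nodes by increasing distance from LAR:
LAR: 0
IVY: 11  (via LAR)
QRY: 14  (via LAR)
TOR: 16  (via IVY)
KEW: 17  (via LAR)
PIN: 23  (via KEW)
DOK: 25  (via TOR)
BRV: 25  (via TOR)
NOR: 26  (via TOR)
Shortest route: LAR–IVY–TOR–NOR = $26.

$26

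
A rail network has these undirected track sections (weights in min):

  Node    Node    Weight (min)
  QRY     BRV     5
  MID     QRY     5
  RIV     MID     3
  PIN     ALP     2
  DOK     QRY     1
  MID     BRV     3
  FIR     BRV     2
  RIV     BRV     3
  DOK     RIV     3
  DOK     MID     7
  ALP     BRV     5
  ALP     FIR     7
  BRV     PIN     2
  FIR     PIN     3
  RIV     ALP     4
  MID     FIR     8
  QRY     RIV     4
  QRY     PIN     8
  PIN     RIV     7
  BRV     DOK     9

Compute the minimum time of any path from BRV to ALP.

4 min

Shortest distances from BRV:
BRV: 0
PIN: 2  (via BRV)
FIR: 2  (via BRV)
RIV: 3  (via BRV)
MID: 3  (via BRV)
ALP: 4  (via PIN)
Shortest route: BRV–PIN–ALP = 4 min.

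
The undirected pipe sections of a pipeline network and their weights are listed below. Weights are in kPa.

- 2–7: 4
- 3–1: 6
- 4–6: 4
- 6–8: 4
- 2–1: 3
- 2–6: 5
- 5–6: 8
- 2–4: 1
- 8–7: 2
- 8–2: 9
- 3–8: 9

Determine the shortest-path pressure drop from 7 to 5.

14 kPa

Settle nodes by increasing distance from 7:
7: 0
8: 2  (via 7)
2: 4  (via 7)
4: 5  (via 2)
6: 6  (via 8)
1: 7  (via 2)
3: 11  (via 8)
5: 14  (via 6)
Shortest route: 7–8–6–5 = 14 kPa.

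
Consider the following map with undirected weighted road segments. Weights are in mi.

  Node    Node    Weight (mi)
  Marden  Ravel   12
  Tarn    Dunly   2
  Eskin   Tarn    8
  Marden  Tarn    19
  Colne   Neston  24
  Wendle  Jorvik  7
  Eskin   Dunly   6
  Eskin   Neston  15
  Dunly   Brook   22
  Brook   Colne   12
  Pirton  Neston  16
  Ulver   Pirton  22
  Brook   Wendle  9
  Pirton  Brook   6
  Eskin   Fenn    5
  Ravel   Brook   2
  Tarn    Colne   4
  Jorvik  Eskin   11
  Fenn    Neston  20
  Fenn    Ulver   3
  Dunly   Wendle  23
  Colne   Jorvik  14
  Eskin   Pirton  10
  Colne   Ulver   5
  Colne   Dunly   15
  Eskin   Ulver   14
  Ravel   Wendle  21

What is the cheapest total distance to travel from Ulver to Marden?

Enumerating some paths:
Ulver - Colne - Brook - Ravel - Marden: 5+12+2+12 = 31
Ulver - Fenn - Eskin - Dunly - Tarn - Marden: 3+5+6+2+19 = 35
Ulver - Colne - Tarn - Marden: 5+4+19 = 28
The minimum is 28 mi via Ulver - Colne - Tarn - Marden.

28 mi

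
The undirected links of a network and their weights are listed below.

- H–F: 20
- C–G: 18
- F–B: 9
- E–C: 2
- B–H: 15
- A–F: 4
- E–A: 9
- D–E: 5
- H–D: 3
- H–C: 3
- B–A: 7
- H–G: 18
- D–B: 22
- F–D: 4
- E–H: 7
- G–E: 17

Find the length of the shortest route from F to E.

Settle nodes by increasing distance from F:
F: 0
A: 4  (via F)
D: 4  (via F)
H: 7  (via D)
B: 9  (via F)
E: 9  (via D)
Shortest route: F → D → E = 9.

9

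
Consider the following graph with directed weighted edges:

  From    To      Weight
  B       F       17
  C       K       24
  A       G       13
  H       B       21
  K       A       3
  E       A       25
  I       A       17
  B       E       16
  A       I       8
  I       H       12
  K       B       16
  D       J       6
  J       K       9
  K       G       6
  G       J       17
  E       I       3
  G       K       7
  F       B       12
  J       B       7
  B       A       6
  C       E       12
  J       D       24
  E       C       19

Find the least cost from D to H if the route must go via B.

Best D to B: D–J–B costing 13
Shortest B→H: B–A–I–H = 26
Total via B: 13 + 26 = 39.

39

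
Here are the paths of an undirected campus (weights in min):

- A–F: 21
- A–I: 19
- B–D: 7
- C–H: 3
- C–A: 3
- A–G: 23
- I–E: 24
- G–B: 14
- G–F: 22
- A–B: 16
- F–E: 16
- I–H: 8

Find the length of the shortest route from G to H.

Settle nodes by increasing distance from G:
G: 0
B: 14  (via G)
D: 21  (via B)
F: 22  (via G)
A: 23  (via G)
C: 26  (via A)
H: 29  (via C)
Shortest route: G → A → C → H = 29 min.

29 min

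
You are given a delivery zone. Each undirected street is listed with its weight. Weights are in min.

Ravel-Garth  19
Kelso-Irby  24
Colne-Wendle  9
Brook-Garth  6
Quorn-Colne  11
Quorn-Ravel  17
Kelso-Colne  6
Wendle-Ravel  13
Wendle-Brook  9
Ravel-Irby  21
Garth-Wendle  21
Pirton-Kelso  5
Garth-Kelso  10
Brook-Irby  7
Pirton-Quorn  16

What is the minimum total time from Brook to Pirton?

Candidate routes:
Brook → Wendle → Colne → Kelso → Pirton: 9+9+6+5 = 29
Brook → Garth → Kelso → Pirton: 6+10+5 = 21
The minimum is 21 min via Brook → Garth → Kelso → Pirton.

21 min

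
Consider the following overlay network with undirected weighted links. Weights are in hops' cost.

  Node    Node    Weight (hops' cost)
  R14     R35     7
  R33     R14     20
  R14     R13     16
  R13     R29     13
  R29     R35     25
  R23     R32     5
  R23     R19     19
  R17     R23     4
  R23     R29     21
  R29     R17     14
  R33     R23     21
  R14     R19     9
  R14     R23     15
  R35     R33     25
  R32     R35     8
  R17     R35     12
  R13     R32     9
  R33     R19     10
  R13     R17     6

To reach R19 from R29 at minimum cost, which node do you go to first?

R17

Candidate routes:
R29–R23–R19: 21+19 = 40
R29–R13–R14–R19: 13+16+9 = 38
R29–R17–R23–R19: 14+4+19 = 37
Cheapest is R29–R17–R23–R19 at 37 hops' cost.
So from R29 the first move is to R17.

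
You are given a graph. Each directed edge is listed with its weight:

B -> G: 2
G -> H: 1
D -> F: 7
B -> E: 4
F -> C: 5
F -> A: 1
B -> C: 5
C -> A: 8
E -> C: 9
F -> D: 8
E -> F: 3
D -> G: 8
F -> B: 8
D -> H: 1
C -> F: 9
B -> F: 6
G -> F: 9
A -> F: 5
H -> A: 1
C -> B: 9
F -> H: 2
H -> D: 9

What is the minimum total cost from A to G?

Compare a few routes:
A - F - C - B - G: 5+5+9+2 = 21
A - F - D - G: 5+8+8 = 21
A - F - B - G: 5+8+2 = 15
Cheapest is A - F - B - G at 15.

15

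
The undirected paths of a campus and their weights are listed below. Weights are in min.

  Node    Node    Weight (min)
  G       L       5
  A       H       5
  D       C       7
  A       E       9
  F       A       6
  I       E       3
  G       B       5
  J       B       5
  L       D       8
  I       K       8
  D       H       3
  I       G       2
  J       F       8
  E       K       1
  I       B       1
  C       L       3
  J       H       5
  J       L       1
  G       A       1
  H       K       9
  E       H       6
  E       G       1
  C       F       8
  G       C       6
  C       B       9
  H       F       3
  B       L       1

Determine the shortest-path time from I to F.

Shortest distances from I:
I: 0
B: 1  (via I)
G: 2  (via I)
L: 2  (via B)
A: 3  (via G)
E: 3  (via I)
J: 3  (via L)
K: 4  (via E)
C: 5  (via L)
H: 8  (via A)
F: 9  (via A)
Shortest route: I → G → A → F = 9 min.

9 min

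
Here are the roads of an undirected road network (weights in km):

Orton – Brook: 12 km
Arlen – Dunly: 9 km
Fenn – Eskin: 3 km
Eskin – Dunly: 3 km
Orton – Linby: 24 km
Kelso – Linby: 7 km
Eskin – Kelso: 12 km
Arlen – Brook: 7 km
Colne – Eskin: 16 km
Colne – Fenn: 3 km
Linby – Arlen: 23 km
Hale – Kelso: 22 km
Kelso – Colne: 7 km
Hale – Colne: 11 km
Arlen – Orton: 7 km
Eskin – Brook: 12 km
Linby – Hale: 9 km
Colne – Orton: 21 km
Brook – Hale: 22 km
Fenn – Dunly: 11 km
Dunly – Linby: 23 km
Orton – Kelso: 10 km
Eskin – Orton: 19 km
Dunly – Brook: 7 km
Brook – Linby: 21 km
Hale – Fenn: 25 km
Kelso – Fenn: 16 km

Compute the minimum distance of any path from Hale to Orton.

Enumerating some paths:
Hale → Colne → Kelso → Orton: 11+7+10 = 28
Hale → Colne → Orton: 11+21 = 32
Hale → Kelso → Orton: 22+10 = 32
Hale → Linby → Kelso → Orton: 9+7+10 = 26
The minimum is 26 km via Hale → Linby → Kelso → Orton.

26 km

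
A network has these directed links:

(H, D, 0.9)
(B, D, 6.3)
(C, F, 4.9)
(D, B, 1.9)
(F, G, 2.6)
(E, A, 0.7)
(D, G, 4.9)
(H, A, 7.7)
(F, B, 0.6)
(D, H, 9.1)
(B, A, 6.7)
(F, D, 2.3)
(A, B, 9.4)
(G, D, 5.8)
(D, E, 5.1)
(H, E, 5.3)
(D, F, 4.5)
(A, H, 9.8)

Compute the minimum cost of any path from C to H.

16.3

Enumerating some paths:
C - F - B - D - H: 4.9+0.6+6.3+9.1 = 20.9
C - F - B - A - H: 4.9+0.6+6.7+9.8 = 22
C - F - D - H: 4.9+2.3+9.1 = 16.3
C - F - G - D - H: 4.9+2.6+5.8+9.1 = 22.4
The minimum is 16.3 via C - F - D - H.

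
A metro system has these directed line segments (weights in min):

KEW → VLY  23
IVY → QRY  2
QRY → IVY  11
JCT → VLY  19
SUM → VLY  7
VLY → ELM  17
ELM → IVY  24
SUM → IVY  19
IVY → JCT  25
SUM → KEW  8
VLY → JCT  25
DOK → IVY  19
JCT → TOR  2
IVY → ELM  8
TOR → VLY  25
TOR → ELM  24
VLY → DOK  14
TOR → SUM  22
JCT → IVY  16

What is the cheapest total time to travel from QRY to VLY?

55 min

Compare a few routes:
QRY → IVY → JCT → VLY: 11+25+19 = 55
QRY → IVY → JCT → TOR → SUM → VLY: 11+25+2+22+7 = 67
QRY → IVY → JCT → TOR → VLY: 11+25+2+25 = 63
QRY → IVY → JCT → TOR → SUM → KEW → VLY: 11+25+2+22+8+23 = 91
Cheapest is QRY → IVY → JCT → VLY at 55 min.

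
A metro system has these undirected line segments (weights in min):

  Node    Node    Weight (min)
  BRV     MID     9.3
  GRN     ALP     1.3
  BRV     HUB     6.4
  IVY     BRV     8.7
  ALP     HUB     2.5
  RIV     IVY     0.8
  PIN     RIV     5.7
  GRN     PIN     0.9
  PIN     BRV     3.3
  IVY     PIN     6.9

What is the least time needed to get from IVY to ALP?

8.7 min

Enumerating some paths:
IVY–BRV–HUB–ALP: 8.7+6.4+2.5 = 17.6
IVY–BRV–PIN–GRN–ALP: 8.7+3.3+0.9+1.3 = 14.2
IVY–RIV–PIN–GRN–ALP: 0.8+5.7+0.9+1.3 = 8.7
IVY–PIN–GRN–ALP: 6.9+0.9+1.3 = 9.1
Cheapest is IVY–RIV–PIN–GRN–ALP at 8.7 min.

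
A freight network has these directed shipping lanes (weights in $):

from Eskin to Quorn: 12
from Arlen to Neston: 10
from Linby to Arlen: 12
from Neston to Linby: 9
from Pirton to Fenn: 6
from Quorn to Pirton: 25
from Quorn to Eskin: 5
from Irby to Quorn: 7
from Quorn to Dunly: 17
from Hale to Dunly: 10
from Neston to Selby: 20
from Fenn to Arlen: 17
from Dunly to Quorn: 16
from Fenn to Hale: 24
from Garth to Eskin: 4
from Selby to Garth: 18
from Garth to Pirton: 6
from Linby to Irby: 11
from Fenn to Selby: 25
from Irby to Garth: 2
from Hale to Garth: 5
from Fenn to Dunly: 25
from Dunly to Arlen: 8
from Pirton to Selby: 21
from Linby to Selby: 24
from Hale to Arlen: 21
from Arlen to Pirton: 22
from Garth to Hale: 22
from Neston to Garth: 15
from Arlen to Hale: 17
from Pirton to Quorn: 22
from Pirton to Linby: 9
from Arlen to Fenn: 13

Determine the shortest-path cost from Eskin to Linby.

Enumerating some paths:
Eskin–Quorn–Pirton–Linby: 12+25+9 = 46
Eskin–Quorn–Dunly–Arlen–Neston–Linby: 12+17+8+10+9 = 56
Eskin–Quorn–Dunly–Arlen–Hale–Garth–Pirton–Linby: 12+17+8+17+5+6+9 = 74
Eskin–Quorn–Dunly–Arlen–Pirton–Linby: 12+17+8+22+9 = 68
Cheapest is Eskin–Quorn–Pirton–Linby at $46.

$46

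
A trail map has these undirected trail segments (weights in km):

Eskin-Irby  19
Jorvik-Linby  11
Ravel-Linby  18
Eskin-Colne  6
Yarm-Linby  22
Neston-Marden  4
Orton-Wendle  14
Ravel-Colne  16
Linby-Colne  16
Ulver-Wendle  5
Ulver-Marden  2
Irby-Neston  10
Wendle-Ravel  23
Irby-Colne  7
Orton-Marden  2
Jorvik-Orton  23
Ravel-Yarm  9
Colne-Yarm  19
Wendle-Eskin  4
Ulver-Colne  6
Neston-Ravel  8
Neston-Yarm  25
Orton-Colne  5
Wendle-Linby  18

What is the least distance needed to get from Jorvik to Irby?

34 km

Compare a few routes:
Jorvik → Orton → Colne → Irby: 23+5+7 = 35
Jorvik → Linby → Colne → Irby: 11+16+7 = 34
Cheapest is Jorvik → Linby → Colne → Irby at 34 km.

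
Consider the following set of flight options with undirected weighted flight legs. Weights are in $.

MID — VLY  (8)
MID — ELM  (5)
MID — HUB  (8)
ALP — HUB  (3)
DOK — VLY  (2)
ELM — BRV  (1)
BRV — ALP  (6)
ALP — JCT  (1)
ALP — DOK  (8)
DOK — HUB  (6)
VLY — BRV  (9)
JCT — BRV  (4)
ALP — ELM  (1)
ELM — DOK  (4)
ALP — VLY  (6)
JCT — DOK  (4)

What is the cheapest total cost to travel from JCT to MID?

$7

Settle nodes by increasing distance from JCT:
JCT: 0
ALP: 1  (via JCT)
ELM: 2  (via ALP)
BRV: 3  (via ELM)
DOK: 4  (via JCT)
HUB: 4  (via ALP)
VLY: 6  (via DOK)
MID: 7  (via ELM)
Shortest route: JCT → ALP → ELM → MID = $7.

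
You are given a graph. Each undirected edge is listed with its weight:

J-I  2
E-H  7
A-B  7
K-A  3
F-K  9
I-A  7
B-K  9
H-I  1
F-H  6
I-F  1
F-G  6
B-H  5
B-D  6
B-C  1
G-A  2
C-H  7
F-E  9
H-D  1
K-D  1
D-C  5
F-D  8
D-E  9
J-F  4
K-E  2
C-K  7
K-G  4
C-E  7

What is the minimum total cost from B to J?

8

Enumerating some paths:
B - H - I - J: 5+1+2 = 8
B - H - I - F - J: 5+1+1+4 = 11
B - C - D - H - I - J: 1+5+1+1+2 = 10
B - D - H - I - J: 6+1+1+2 = 10
The minimum is 8 via B - H - I - J.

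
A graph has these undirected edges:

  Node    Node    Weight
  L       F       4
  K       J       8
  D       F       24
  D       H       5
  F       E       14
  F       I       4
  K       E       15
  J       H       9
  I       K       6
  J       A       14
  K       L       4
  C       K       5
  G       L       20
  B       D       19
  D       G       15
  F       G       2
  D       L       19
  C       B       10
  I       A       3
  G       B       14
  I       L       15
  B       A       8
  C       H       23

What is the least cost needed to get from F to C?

Compare a few routes:
F → L → K → C: 4+4+5 = 13
F → I → A → B → C: 4+3+8+10 = 25
F → I → K → C: 4+6+5 = 15
Cheapest is F → L → K → C at 13.

13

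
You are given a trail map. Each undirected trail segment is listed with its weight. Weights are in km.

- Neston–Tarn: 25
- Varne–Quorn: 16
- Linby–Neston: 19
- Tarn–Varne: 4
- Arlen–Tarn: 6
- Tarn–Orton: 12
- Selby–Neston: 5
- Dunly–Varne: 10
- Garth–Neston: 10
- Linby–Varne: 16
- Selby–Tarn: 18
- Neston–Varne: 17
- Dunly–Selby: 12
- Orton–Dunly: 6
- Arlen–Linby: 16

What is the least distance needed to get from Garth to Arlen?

37 km

Running Dijkstra from Garth:
Garth: 0
Neston: 10  (via Garth)
Selby: 15  (via Neston)
Varne: 27  (via Neston)
Dunly: 27  (via Selby)
Linby: 29  (via Neston)
Tarn: 31  (via Varne)
Orton: 33  (via Dunly)
Arlen: 37  (via Tarn)
Shortest route: Garth → Neston → Varne → Tarn → Arlen = 37 km.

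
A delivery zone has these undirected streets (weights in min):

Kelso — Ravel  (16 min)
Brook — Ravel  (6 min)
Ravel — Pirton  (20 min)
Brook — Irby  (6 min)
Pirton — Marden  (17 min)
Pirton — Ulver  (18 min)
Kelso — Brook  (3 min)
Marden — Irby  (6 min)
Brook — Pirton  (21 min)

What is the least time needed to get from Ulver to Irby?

41 min

Candidate routes:
Ulver - Pirton - Marden - Irby: 18+17+6 = 41
Ulver - Pirton - Brook - Irby: 18+21+6 = 45
The minimum is 41 min via Ulver - Pirton - Marden - Irby.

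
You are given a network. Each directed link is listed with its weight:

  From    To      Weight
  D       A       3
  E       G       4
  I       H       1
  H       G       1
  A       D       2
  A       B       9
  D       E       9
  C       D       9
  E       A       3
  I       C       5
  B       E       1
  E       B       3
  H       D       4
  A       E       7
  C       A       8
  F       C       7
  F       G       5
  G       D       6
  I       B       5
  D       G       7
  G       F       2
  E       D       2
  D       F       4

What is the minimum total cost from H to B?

16

Settle nodes by increasing distance from H:
H: 0
G: 1  (via H)
F: 3  (via G)
D: 4  (via H)
A: 7  (via D)
C: 10  (via F)
E: 13  (via D)
B: 16  (via A)
Shortest route: H–D–A–B = 16.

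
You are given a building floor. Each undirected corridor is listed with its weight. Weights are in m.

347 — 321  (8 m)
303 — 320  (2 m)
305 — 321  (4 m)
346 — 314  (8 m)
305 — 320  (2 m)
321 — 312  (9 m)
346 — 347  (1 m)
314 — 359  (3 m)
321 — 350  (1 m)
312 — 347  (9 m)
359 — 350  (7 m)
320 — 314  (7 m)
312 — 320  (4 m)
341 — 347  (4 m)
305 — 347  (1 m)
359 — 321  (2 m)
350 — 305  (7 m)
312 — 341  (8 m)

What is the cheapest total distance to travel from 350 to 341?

Shortest distances from 350:
350: 0
321: 1  (via 350)
359: 3  (via 321)
305: 5  (via 321)
347: 6  (via 305)
314: 6  (via 359)
320: 7  (via 305)
346: 7  (via 347)
303: 9  (via 320)
341: 10  (via 347)
Shortest route: 350–321–305–347–341 = 10 m.

10 m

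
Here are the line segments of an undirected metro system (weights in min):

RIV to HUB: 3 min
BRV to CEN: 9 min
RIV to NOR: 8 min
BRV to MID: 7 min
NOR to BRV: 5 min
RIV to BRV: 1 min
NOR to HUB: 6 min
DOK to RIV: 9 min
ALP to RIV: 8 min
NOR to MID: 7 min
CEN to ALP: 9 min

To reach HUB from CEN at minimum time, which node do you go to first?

BRV

Compare a few routes:
CEN → BRV → RIV → HUB: 9+1+3 = 13
CEN → ALP → RIV → HUB: 9+8+3 = 20
Cheapest is CEN → BRV → RIV → HUB at 13 min.
So from CEN the first move is to BRV.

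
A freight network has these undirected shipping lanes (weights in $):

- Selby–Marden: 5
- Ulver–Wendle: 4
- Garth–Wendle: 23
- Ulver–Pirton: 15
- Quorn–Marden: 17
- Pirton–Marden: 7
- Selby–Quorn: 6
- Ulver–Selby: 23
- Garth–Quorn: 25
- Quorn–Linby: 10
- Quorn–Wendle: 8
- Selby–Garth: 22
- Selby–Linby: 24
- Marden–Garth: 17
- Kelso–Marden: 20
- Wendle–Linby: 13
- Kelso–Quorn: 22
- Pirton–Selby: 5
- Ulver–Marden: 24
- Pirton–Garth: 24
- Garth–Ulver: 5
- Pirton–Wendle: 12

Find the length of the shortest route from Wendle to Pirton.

Candidate routes:
Wendle–Pirton: 12 = 12
Wendle–Ulver–Pirton: 4+15 = 19
Wendle–Quorn–Selby–Marden–Pirton: 8+6+5+7 = 26
Wendle–Quorn–Selby–Pirton: 8+6+5 = 19
The minimum is $12 via Wendle–Pirton.

$12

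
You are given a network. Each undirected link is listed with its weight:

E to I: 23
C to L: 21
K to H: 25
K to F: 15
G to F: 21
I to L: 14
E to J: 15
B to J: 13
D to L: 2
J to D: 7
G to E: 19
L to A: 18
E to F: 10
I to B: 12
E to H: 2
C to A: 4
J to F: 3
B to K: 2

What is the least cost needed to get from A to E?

Running Dijkstra from A:
A: 0
C: 4  (via A)
L: 18  (via A)
D: 20  (via L)
J: 27  (via D)
F: 30  (via J)
I: 32  (via L)
B: 40  (via J)
E: 40  (via F)
Shortest route: A–L–D–J–F–E = 40.

40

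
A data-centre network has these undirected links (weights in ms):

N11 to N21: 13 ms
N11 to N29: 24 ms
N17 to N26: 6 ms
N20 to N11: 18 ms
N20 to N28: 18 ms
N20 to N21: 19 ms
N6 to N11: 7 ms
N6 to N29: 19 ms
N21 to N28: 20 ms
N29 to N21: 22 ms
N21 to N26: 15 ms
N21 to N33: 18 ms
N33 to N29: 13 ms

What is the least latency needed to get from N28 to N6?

Candidate routes:
N28 → N20 → N11 → N6: 18+18+7 = 43
N28 → N21 → N11 → N6: 20+13+7 = 40
The minimum is 40 ms via N28 → N21 → N11 → N6.

40 ms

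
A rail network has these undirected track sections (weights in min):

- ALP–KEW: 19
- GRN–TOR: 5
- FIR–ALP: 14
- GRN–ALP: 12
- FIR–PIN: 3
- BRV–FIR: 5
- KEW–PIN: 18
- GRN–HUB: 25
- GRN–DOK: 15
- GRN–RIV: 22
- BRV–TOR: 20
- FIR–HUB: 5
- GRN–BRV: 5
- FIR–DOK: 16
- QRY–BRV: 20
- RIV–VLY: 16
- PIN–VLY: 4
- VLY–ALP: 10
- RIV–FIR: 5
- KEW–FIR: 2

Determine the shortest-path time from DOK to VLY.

23 min

Enumerating some paths:
DOK - FIR - PIN - VLY: 16+3+4 = 23
DOK - FIR - RIV - VLY: 16+5+16 = 37
DOK - GRN - BRV - FIR - PIN - VLY: 15+5+5+3+4 = 32
DOK - GRN - ALP - VLY: 15+12+10 = 37
Cheapest is DOK - FIR - PIN - VLY at 23 min.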